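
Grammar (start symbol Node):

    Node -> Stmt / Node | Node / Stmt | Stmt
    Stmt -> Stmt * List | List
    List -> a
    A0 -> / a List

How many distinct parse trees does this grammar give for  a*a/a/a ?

Parse trees for a*a/a/a:
  [Node [Stmt [Stmt [List a]] * [List a]] / [Node [Stmt [List a]] / [Node [Stmt [List a]]]]]
  [Node [Stmt [Stmt [List a]] * [List a]] / [Node [Node [Stmt [List a]]] / [Stmt [List a]]]]
  [Node [Node [Stmt [Stmt [List a]] * [List a]] / [Node [Stmt [List a]]]] / [Stmt [List a]]]
  [Node [Node [Node [Stmt [Stmt [List a]] * [List a]]] / [Stmt [List a]]] / [Stmt [List a]]]

4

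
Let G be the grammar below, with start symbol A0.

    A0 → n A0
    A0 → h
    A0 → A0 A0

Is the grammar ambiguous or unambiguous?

Witness: h h h

Derivation 1: A0 ⇒ A0 A0 ⇒ h A0 ⇒ h A0 A0 ⇒ h h A0 ⇒ h h h
Derivation 2: A0 ⇒ A0 A0 ⇒ A0 A0 A0 ⇒ h A0 A0 ⇒ h h A0 ⇒ h h h

Two distinct leftmost derivations for the same string.

Ambiguous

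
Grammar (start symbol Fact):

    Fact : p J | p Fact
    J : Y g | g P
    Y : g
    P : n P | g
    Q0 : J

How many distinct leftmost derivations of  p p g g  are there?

Parse trees for p p g g:
  [Fact p [Fact p [J [Y g] g]]]
  [Fact p [Fact p [J g [P g]]]]

2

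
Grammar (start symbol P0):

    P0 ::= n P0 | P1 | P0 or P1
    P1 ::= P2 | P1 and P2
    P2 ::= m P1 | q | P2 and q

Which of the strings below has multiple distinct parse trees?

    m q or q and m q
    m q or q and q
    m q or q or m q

m q or q and m q: 1 tree
m q or q and q: 2 trees
m q or q or m q: 1 tree

m q or q and q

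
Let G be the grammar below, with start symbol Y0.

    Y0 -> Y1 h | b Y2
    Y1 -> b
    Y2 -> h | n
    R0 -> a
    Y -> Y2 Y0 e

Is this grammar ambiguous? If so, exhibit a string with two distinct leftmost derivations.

Witness: b h

Derivation 1: Y0 ⇒ Y1 h ⇒ b h
Derivation 2: Y0 ⇒ b Y2 ⇒ b h

Two distinct leftmost derivations for the same string.

Ambiguous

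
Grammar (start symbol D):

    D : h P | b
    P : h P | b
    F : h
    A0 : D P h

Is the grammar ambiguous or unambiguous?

Unambiguous

Only D, P are reachable from D; ignoring the rest: Each reachable nonterminal has at most one production per leading terminal, and all productions are right-linear; the derivation is determined token-by-token.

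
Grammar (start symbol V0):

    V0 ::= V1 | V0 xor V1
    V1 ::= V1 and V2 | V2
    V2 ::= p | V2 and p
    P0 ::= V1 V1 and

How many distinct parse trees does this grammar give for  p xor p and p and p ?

4

Parse trees for p xor p and p and p:
  [V0 [V0 [V1 [V2 p]]] xor [V1 [V1 [V2 p]] and [V2 [V2 p] and p]]]
  [V0 [V0 [V1 [V2 p]]] xor [V1 [V1 [V1 [V2 p]] and [V2 p]] and [V2 p]]]
  [V0 [V0 [V1 [V2 p]]] xor [V1 [V1 [V2 [V2 p] and p]] and [V2 p]]]
  [V0 [V0 [V1 [V2 p]]] xor [V1 [V2 [V2 [V2 p] and p] and p]]]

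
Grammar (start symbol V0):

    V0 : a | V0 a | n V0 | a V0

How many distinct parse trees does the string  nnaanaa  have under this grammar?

Parse trees for nnaanaa:
  [V0 [V0 n [V0 n [V0 a [V0 a [V0 n [V0 a]]]]]] a]
  [V0 n [V0 [V0 n [V0 a [V0 a [V0 n [V0 a]]]]] a]]
  [V0 n [V0 n [V0 [V0 a [V0 a [V0 n [V0 a]]]] a]]]
  [V0 n [V0 n [V0 a [V0 [V0 a [V0 n [V0 a]]] a]]]]
  [V0 n [V0 n [V0 a [V0 a [V0 [V0 n [V0 a]] a]]]]]
  [V0 n [V0 n [V0 a [V0 a [V0 n [V0 [V0 a] a]]]]]]
  [V0 n [V0 n [V0 a [V0 a [V0 n [V0 a [V0 a]]]]]]]

7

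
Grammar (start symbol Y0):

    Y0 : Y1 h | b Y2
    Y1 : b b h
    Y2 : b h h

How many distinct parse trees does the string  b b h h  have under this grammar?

Parse trees for b b h h:
  [Y0 [Y1 b b h] h]
  [Y0 b [Y2 b h h]]

2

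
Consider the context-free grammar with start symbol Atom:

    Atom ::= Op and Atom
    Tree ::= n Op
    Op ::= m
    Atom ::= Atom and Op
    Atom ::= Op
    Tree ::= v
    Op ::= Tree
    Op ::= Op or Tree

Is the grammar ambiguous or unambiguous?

Ambiguous

Witness: m and m

Derivation 1: Atom ⇒ Op and Atom ⇒ m and Atom ⇒ m and Op ⇒ m and m
Derivation 2: Atom ⇒ Atom and Op ⇒ Op and Op ⇒ m and Op ⇒ m and m

Two distinct leftmost derivations for the same string.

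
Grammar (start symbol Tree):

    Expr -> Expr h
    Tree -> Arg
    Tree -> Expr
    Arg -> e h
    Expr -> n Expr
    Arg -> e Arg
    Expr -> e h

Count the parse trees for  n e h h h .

Parse trees for n e h h h:
  [Tree [Expr [Expr [Expr n [Expr e h]] h] h]]
  [Tree [Expr [Expr n [Expr [Expr e h] h]] h]]
  [Tree [Expr n [Expr [Expr [Expr e h] h] h]]]

3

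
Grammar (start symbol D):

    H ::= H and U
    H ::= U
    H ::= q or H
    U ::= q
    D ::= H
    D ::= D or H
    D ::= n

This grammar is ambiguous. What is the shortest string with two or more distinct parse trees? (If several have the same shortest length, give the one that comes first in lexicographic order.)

q or q

length 1: no string has ≥2 trees
length 3: q or q has 2 parse trees

Two derivations of q or q:
  D ⇒ H ⇒ q or H ⇒ q or U ⇒ q or q
  D ⇒ D or H ⇒ H or H ⇒ U or H ⇒ q or H ⇒ q or U ⇒ q or q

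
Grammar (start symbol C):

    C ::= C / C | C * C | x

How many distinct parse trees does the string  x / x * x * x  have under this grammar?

5

Parse trees for x / x * x * x:
  [C [C x] / [C [C x] * [C [C x] * [C x]]]]
  [C [C x] / [C [C [C x] * [C x]] * [C x]]]
  [C [C [C x] / [C x]] * [C [C x] * [C x]]]
  [C [C [C x] / [C [C x] * [C x]]] * [C x]]
  [C [C [C [C x] / [C x]] * [C x]] * [C x]]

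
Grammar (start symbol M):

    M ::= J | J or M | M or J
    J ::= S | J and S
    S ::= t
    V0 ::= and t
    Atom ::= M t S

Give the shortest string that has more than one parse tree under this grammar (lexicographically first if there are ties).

t or t

length 1: no string has ≥2 trees
length 3: t or t has 2 parse trees

Two derivations of t or t:
  M ⇒ J or M ⇒ S or M ⇒ t or M ⇒ t or J ⇒ t or S ⇒ t or t
  M ⇒ M or J ⇒ J or J ⇒ S or J ⇒ t or J ⇒ t or S ⇒ t or t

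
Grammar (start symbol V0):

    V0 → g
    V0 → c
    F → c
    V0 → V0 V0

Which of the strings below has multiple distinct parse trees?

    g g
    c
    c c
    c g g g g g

c g g g g g

g g: 1 tree
c: 1 tree
c c: 1 tree
c g g g g g: 42 trees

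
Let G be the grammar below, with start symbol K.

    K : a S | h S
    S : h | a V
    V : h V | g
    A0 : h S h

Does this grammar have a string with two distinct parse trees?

Unambiguous

(A0 is unreachable from K, so its rules don't affect L(K).) Restricted to the reachable nonterminals, every rule has the form A → t or A → t B, and no two rules for the same A share a first terminal. The grammar encodes a DFA — one run per string.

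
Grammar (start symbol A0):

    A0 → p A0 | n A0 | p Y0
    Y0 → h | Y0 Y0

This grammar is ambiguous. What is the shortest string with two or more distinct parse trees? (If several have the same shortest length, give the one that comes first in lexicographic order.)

length 2: no string has ≥2 trees
length 3: no string has ≥2 trees
length 4: p h h h has 2 parse trees

Two derivations of p h h h:
  A0 ⇒ p Y0 ⇒ p Y0 Y0 ⇒ p h Y0 ⇒ p h Y0 Y0 ⇒ p h h Y0 ⇒ p h h h
  A0 ⇒ p Y0 ⇒ p Y0 Y0 ⇒ p Y0 Y0 Y0 ⇒ p h Y0 Y0 ⇒ p h h Y0 ⇒ p h h h

p h h h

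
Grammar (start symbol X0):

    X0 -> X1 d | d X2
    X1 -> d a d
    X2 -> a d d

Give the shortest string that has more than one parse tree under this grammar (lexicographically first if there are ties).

length 4: d a d d has 2 parse trees

Two derivations of d a d d:
  X0 ⇒ X1 d ⇒ d a d d
  X0 ⇒ d X2 ⇒ d a d d

d a d d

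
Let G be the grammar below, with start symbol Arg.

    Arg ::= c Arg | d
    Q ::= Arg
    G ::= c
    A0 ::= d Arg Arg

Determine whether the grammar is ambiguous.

Unambiguous

Only Arg is reachable from Arg; ignoring the rest: The reachable rules are right-linear with at most one rule per (nonterminal, next-terminal) pair. Each input token forces the next rule, so parsing is deterministic.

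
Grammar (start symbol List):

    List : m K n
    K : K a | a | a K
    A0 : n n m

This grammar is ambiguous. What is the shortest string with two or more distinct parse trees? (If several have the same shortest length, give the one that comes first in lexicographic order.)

m a a n

length 3: no string has ≥2 trees
length 4: m a a n has 2 parse trees

Two derivations of m a a n:
  List ⇒ m K n ⇒ m K a n ⇒ m a a n
  List ⇒ m K n ⇒ m a K n ⇒ m a a n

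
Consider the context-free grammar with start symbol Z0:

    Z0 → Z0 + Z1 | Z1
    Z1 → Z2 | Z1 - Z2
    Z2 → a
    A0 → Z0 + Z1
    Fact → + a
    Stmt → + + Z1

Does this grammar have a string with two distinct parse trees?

Only Z0, Z1, Z2 are reachable from Z0; ignoring the rest: The grammar is stratified — Z0 handles '+' (left-recursive), Z1 handles '-', Z2 atoms. Each operator has a fixed associativity and precedence level, so every string has one parse.

Unambiguous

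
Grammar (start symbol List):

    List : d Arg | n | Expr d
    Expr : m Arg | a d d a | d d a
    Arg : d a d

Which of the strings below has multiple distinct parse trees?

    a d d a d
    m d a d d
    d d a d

a d d a d: 1 tree
m d a d d: 1 tree
d d a d: 2 trees

d d a d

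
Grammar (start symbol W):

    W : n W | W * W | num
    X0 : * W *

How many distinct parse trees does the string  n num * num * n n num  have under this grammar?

5

Parse trees for n num * num * n n num:
  [W n [W [W num] * [W [W num] * [W n [W n [W num]]]]]]
  [W n [W [W [W num] * [W num]] * [W n [W n [W num]]]]]
  [W [W n [W num]] * [W [W num] * [W n [W n [W num]]]]]
  [W [W n [W [W num] * [W num]]] * [W n [W n [W num]]]]
  [W [W [W n [W num]] * [W num]] * [W n [W n [W num]]]]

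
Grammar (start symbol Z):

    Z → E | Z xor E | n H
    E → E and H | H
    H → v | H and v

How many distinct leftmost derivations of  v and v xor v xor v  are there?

2

Parse trees for v and v xor v xor v:
  [Z [Z [Z [E [E [H v]] and [H v]]] xor [E [H v]]] xor [E [H v]]]
  [Z [Z [Z [E [H [H v] and v]]] xor [E [H v]]] xor [E [H v]]]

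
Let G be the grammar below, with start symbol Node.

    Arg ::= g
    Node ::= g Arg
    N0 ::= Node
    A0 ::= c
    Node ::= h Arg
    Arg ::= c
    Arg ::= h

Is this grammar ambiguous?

(N0, A0 are unreachable from Node, so their rules don't affect L(Node).) The reachable rules are right-linear with at most one rule per (nonterminal, next-terminal) pair. Each input token forces the next rule, so parsing is deterministic.

Unambiguous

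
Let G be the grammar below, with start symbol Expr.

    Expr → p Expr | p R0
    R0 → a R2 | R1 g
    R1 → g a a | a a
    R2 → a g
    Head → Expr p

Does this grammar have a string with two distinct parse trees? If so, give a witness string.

Witness: p a a g

Derivation 1: Expr ⇒ p R0 ⇒ p a R2 ⇒ p a a g
Derivation 2: Expr ⇒ p R0 ⇒ p R1 g ⇒ p a a g

Two distinct leftmost derivations for the same string.

Ambiguous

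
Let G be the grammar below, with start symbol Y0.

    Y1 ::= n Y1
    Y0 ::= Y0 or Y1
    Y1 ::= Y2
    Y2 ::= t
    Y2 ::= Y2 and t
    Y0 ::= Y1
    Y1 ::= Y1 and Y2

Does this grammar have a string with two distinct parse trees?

Ambiguous

Witness: t and t

Derivation 1: Y0 ⇒ Y1 ⇒ Y2 ⇒ Y2 and t ⇒ t and t
Derivation 2: Y0 ⇒ Y1 ⇒ Y1 and Y2 ⇒ Y2 and Y2 ⇒ t and Y2 ⇒ t and t

Two distinct leftmost derivations for the same string.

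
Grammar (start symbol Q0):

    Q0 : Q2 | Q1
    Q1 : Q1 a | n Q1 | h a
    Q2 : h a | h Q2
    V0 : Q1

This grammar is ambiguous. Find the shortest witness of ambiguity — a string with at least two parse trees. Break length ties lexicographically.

length 2: h a has 2 parse trees

Two derivations of h a:
  Q0 ⇒ Q2 ⇒ h a
  Q0 ⇒ Q1 ⇒ h a

h a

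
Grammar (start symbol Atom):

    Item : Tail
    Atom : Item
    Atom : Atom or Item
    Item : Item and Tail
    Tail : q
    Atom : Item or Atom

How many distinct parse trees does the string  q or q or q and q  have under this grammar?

Parse trees for q or q or q and q:
  [Atom [Atom [Atom [Item [Tail q]]] or [Item [Tail q]]] or [Item [Item [Tail q]] and [Tail q]]]
  [Atom [Atom [Item [Tail q]] or [Atom [Item [Tail q]]]] or [Item [Item [Tail q]] and [Tail q]]]
  [Atom [Item [Tail q]] or [Atom [Atom [Item [Tail q]]] or [Item [Item [Tail q]] and [Tail q]]]]
  [Atom [Item [Tail q]] or [Atom [Item [Tail q]] or [Atom [Item [Item [Tail q]] and [Tail q]]]]]

4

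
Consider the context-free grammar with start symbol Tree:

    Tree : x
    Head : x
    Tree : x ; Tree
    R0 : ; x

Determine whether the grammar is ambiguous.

Only Tree is reachable from Tree; ignoring the rest: Right-recursive list with a separator: after each atom, whether the separator follows determines the rule. One parse per string.

Unambiguous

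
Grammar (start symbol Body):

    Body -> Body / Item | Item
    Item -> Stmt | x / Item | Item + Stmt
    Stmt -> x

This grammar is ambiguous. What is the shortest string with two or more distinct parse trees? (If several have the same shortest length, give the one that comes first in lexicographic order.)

x / x

length 1: no string has ≥2 trees
length 3: x / x has 2 parse trees

Two derivations of x / x:
  Body ⇒ Body / Item ⇒ Item / Item ⇒ Stmt / Item ⇒ x / Item ⇒ x / Stmt ⇒ x / x
  Body ⇒ Item ⇒ x / Item ⇒ x / Stmt ⇒ x / x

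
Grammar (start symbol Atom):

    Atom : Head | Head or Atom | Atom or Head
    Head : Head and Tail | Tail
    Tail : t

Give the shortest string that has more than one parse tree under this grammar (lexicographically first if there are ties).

length 1: no string has ≥2 trees
length 3: t or t has 2 parse trees

Two derivations of t or t:
  Atom ⇒ Head or Atom ⇒ Tail or Atom ⇒ t or Atom ⇒ t or Head ⇒ t or Tail ⇒ t or t
  Atom ⇒ Atom or Head ⇒ Head or Head ⇒ Tail or Head ⇒ t or Head ⇒ t or Tail ⇒ t or t

t or t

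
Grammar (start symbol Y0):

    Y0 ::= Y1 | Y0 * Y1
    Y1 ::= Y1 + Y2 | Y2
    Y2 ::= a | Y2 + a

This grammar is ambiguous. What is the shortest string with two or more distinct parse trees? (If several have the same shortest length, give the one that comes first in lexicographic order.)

a + a

length 1: no string has ≥2 trees
length 3: a + a has 2 parse trees

Two derivations of a + a:
  Y0 ⇒ Y1 ⇒ Y1 + Y2 ⇒ Y2 + Y2 ⇒ a + Y2 ⇒ a + a
  Y0 ⇒ Y1 ⇒ Y2 ⇒ Y2 + a ⇒ a + a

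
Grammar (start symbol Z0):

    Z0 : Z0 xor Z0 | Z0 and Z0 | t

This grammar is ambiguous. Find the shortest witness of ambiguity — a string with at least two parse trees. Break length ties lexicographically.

t and t and t

length 1: no string has ≥2 trees
length 3: no string has ≥2 trees
length 5: t and t and t has 2 parse trees

Two derivations of t and t and t:
  Z0 ⇒ Z0 and Z0 ⇒ Z0 and Z0 and Z0 ⇒ t and Z0 and Z0 ⇒ t and t and Z0 ⇒ t and t and t
  Z0 ⇒ Z0 and Z0 ⇒ t and Z0 ⇒ t and Z0 and Z0 ⇒ t and t and Z0 ⇒ t and t and t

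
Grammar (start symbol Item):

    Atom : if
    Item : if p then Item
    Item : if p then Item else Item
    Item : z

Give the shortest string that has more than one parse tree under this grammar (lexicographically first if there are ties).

if p then if p then z else z

length 1: no string has ≥2 trees
length 4: no string has ≥2 trees
length 6: no string has ≥2 trees
length 7: no string has ≥2 trees
length 9: if p then if p then z else z has 2 parse trees

Two derivations of if p then if p then z else z:
  Item ⇒ if p then Item ⇒ if p then if p then Item else Item ⇒ if p then if p then z else Item ⇒ if p then if p then z else z
  Item ⇒ if p then Item else Item ⇒ if p then if p then Item else Item ⇒ if p then if p then z else Item ⇒ if p then if p then z else z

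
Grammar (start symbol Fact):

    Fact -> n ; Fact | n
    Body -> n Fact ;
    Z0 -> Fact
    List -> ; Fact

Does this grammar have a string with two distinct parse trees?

Only Fact is reachable from Fact; ignoring the rest: Right-recursive list with a separator: after each atom, whether the separator follows determines the rule. One parse per string.

Unambiguous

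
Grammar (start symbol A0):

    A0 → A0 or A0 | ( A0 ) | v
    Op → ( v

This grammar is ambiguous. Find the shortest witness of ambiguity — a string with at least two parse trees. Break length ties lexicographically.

v or v or v

length 1: no string has ≥2 trees
length 3: no string has ≥2 trees
length 5: v or v or v has 2 parse trees

Two derivations of v or v or v:
  A0 ⇒ A0 or A0 ⇒ A0 or A0 or A0 ⇒ v or A0 or A0 ⇒ v or v or A0 ⇒ v or v or v
  A0 ⇒ A0 or A0 ⇒ v or A0 ⇒ v or A0 or A0 ⇒ v or v or A0 ⇒ v or v or v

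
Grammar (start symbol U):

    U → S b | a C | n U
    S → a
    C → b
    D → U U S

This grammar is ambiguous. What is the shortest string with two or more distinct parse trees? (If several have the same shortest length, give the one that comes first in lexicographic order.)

length 2: a b has 2 parse trees

Two derivations of a b:
  U ⇒ S b ⇒ a b
  U ⇒ a C ⇒ a b

a b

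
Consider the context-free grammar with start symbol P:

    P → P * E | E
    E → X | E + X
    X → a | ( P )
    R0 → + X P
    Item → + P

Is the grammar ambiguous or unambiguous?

Unambiguous

(R0, Item are unreachable from P, so their rules don't affect L(P).) This is a standard precedence ladder (P over E over X), with each level left-recursive on its own operator ('*' at P, '+' at E). That structure is LR(1), hence unambiguous.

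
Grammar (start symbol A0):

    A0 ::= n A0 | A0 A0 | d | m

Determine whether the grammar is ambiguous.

Witness: d d d

Derivation 1: A0 ⇒ A0 A0 ⇒ A0 A0 A0 ⇒ d A0 A0 ⇒ d d A0 ⇒ d d d
Derivation 2: A0 ⇒ A0 A0 ⇒ d A0 ⇒ d A0 A0 ⇒ d d A0 ⇒ d d d

Two distinct leftmost derivations for the same string.

Ambiguous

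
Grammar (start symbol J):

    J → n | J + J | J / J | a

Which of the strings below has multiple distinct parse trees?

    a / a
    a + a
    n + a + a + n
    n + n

a / a: 1 tree
a + a: 1 tree
n + a + a + n: 5 trees
n + n: 1 tree

n + a + a + n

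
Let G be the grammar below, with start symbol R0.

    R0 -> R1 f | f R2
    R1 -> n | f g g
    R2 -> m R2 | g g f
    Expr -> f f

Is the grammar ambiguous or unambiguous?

Witness: f g g f

Derivation 1: R0 ⇒ R1 f ⇒ f g g f
Derivation 2: R0 ⇒ f R2 ⇒ f g g f

Two distinct leftmost derivations for the same string.

Ambiguous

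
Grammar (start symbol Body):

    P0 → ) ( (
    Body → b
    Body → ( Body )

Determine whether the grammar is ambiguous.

Only Body is reachable from Body; ignoring the rest: L(Body) is { openⁿ atom closeⁿ : n ≥ 0 }. The bracket depth fixes n, and the derivation is forced at every step.

Unambiguous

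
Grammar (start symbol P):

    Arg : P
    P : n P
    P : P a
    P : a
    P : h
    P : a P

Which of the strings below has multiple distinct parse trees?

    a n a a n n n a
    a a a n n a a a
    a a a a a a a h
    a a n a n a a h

a a a n n a a a

a n a a n n n a: 1 tree
a a a n n a a a: 29 trees
a a a a a a a h: 1 tree
a a n a n a a h: 1 tree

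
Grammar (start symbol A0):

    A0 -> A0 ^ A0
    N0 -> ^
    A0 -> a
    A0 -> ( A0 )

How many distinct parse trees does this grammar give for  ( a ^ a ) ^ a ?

Parse trees for ( a ^ a ) ^ a:
  [A0 [A0 ( [A0 [A0 a] ^ [A0 a]] )] ^ [A0 a]]

1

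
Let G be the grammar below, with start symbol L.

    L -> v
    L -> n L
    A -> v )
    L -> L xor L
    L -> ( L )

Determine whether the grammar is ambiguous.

Witness: n v xor v

Derivation 1: L ⇒ n L ⇒ n L xor L ⇒ n v xor L ⇒ n v xor v
Derivation 2: L ⇒ L xor L ⇒ n L xor L ⇒ n v xor L ⇒ n v xor v

Two distinct leftmost derivations for the same string.

Ambiguous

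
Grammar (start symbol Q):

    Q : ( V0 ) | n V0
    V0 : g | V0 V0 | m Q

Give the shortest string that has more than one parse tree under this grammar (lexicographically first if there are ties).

length 2: no string has ≥2 trees
length 3: no string has ≥2 trees
length 4: n g g g has 2 parse trees

Two derivations of n g g g:
  Q ⇒ n V0 ⇒ n V0 V0 ⇒ n g V0 ⇒ n g V0 V0 ⇒ n g g V0 ⇒ n g g g
  Q ⇒ n V0 ⇒ n V0 V0 ⇒ n V0 V0 V0 ⇒ n g V0 V0 ⇒ n g g V0 ⇒ n g g g

n g g g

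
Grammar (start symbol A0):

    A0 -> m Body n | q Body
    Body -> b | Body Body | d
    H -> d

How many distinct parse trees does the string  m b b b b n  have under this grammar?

5

Parse trees for m b b b b n:
  [A0 m [Body [Body b] [Body [Body b] [Body [Body b] [Body b]]]] n]
  [A0 m [Body [Body b] [Body [Body [Body b] [Body b]] [Body b]]] n]
  [A0 m [Body [Body [Body b] [Body b]] [Body [Body b] [Body b]]] n]
  [A0 m [Body [Body [Body b] [Body [Body b] [Body b]]] [Body b]] n]
  [A0 m [Body [Body [Body [Body b] [Body b]] [Body b]] [Body b]] n]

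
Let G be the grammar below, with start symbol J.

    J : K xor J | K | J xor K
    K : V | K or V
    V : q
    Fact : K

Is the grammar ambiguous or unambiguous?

Ambiguous

Witness: q xor q

Derivation 1: J ⇒ K xor J ⇒ V xor J ⇒ q xor J ⇒ q xor K ⇒ q xor V ⇒ q xor q
Derivation 2: J ⇒ J xor K ⇒ K xor K ⇒ V xor K ⇒ q xor K ⇒ q xor V ⇒ q xor q

Two distinct leftmost derivations for the same string.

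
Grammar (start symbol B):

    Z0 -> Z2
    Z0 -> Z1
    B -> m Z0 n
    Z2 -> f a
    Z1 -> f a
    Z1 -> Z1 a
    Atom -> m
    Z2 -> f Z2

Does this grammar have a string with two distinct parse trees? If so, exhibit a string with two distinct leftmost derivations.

Witness: m f a n

Derivation 1: B ⇒ m Z0 n ⇒ m Z2 n ⇒ m f a n
Derivation 2: B ⇒ m Z0 n ⇒ m Z1 n ⇒ m f a n

Two distinct leftmost derivations for the same string.

Ambiguous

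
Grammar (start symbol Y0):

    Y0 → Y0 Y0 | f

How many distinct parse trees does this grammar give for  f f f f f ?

14

Parse trees for f f f f f (showing first 6 of 14):
  [Y0 [Y0 f] [Y0 [Y0 f] [Y0 [Y0 f] [Y0 [Y0 f] [Y0 f]]]]]
  [Y0 [Y0 f] [Y0 [Y0 f] [Y0 [Y0 [Y0 f] [Y0 f]] [Y0 f]]]]
  [Y0 [Y0 f] [Y0 [Y0 [Y0 f] [Y0 f]] [Y0 [Y0 f] [Y0 f]]]]
  [Y0 [Y0 f] [Y0 [Y0 [Y0 f] [Y0 [Y0 f] [Y0 f]]] [Y0 f]]]
  [Y0 [Y0 f] [Y0 [Y0 [Y0 [Y0 f] [Y0 f]] [Y0 f]] [Y0 f]]]
  [Y0 [Y0 [Y0 f] [Y0 f]] [Y0 [Y0 f] [Y0 [Y0 f] [Y0 f]]]]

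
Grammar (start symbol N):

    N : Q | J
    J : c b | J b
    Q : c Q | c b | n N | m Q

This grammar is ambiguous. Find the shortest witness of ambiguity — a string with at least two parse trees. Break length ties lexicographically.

c b

length 2: c b has 2 parse trees

Two derivations of c b:
  N ⇒ Q ⇒ c b
  N ⇒ J ⇒ c b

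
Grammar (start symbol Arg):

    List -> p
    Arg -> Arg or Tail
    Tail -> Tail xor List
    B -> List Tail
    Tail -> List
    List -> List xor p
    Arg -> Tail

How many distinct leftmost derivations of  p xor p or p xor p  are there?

Parse trees for p xor p or p xor p:
  [Arg [Arg [Tail [Tail [List p]] xor [List p]]] or [Tail [Tail [List p]] xor [List p]]]
  [Arg [Arg [Tail [Tail [List p]] xor [List p]]] or [Tail [List [List p] xor p]]]
  [Arg [Arg [Tail [List [List p] xor p]]] or [Tail [Tail [List p]] xor [List p]]]
  [Arg [Arg [Tail [List [List p] xor p]]] or [Tail [List [List p] xor p]]]

4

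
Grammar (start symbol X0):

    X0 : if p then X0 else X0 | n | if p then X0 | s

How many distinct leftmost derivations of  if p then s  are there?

Parse trees for if p then s:
  [X0 if p then [X0 s]]

1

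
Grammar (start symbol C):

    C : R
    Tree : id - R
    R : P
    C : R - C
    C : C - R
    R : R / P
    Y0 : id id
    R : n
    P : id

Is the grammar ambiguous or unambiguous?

Ambiguous

Witness: id - id

Derivation 1: C ⇒ R - C ⇒ P - C ⇒ id - C ⇒ id - R ⇒ id - P ⇒ id - id
Derivation 2: C ⇒ C - R ⇒ R - R ⇒ P - R ⇒ id - R ⇒ id - P ⇒ id - id

Two distinct leftmost derivations for the same string.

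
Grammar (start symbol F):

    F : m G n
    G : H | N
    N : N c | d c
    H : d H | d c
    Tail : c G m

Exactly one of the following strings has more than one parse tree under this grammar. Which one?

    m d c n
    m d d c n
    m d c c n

m d c n: 2 trees
m d d c n: 1 tree
m d c c n: 1 tree

m d c n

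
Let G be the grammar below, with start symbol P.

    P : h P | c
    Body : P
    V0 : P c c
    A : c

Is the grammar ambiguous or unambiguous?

Only P is reachable from P; ignoring the rest: Restricted to the reachable nonterminals, every rule has the form A → t or A → t B, and no two rules for the same A share a first terminal. The grammar encodes a DFA — one run per string.

Unambiguous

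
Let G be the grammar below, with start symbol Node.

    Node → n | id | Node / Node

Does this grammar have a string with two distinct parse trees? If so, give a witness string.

Witness: id / id / id

Derivation 1: Node ⇒ Node / Node ⇒ id / Node ⇒ id / Node / Node ⇒ id / id / Node ⇒ id / id / id
Derivation 2: Node ⇒ Node / Node ⇒ Node / Node / Node ⇒ id / Node / Node ⇒ id / id / Node ⇒ id / id / id

Two distinct leftmost derivations for the same string.

Ambiguous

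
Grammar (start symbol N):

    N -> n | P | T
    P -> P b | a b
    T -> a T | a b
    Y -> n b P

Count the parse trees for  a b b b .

Parse trees for a b b b:
  [N [P [P [P a b] b] b]]

1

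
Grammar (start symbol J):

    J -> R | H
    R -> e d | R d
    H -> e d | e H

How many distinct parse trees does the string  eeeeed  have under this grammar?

Parse trees for eeeeed:
  [J [H e [H e [H e [H e [H e d]]]]]]

1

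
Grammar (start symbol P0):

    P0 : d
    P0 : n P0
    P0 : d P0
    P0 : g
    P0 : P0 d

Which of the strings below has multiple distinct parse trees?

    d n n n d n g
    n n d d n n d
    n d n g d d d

n d n g d d d

d n n n d n g: 1 tree
n n d d n n d: 1 tree
n d n g d d d: 20 trees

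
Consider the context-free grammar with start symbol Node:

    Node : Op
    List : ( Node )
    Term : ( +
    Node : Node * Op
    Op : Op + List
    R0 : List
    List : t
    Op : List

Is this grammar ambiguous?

Unambiguous

Only Node, Op, List are reachable from Node; ignoring the rest: The grammar is stratified — Node handles '*' (left-recursive), Op handles '+', List atoms. Each operator has a fixed associativity and precedence level, so every string has one parse.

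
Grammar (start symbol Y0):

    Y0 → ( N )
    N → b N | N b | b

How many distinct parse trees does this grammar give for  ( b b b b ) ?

8

Parse trees for ( b b b b ):
  [Y0 ( [N b [N b [N b [N b]]]] )]
  [Y0 ( [N b [N b [N [N b] b]]] )]
  [Y0 ( [N b [N [N b [N b]] b]] )]
  [Y0 ( [N b [N [N [N b] b] b]] )]
  [Y0 ( [N [N b [N b [N b]]] b] )]
  [Y0 ( [N [N b [N [N b] b]] b] )]
  [Y0 ( [N [N [N b [N b]] b] b] )]
  [Y0 ( [N [N [N [N b] b] b] b] )]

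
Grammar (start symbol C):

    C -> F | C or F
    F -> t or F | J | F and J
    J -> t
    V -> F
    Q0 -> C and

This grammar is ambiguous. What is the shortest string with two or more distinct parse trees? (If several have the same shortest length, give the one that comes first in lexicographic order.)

t or t

length 1: no string has ≥2 trees
length 3: t or t has 2 parse trees

Two derivations of t or t:
  C ⇒ F ⇒ t or F ⇒ t or J ⇒ t or t
  C ⇒ C or F ⇒ F or F ⇒ J or F ⇒ t or F ⇒ t or J ⇒ t or t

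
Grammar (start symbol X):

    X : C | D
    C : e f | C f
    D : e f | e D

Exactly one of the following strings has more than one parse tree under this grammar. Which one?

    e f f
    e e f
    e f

e f f: 1 tree
e e f: 1 tree
e f: 2 trees

e f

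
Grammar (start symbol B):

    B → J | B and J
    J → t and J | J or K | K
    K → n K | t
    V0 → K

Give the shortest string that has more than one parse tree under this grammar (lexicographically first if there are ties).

length 1: no string has ≥2 trees
length 2: no string has ≥2 trees
length 3: t and t has 2 parse trees

Two derivations of t and t:
  B ⇒ J ⇒ t and J ⇒ t and K ⇒ t and t
  B ⇒ B and J ⇒ J and J ⇒ K and J ⇒ t and J ⇒ t and K ⇒ t and t

t and t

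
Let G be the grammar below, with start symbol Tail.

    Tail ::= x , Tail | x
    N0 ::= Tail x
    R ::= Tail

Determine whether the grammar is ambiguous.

Unambiguous

(N0, R are unreachable from Tail, so their rules don't affect L(Tail).) The reachable grammar is A → atom sep A | atom. Each atom is followed by either the separator (recurse) or end-of-string (stop) — no choice point.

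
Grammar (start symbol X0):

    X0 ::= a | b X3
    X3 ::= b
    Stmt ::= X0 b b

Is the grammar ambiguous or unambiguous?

(Stmt is unreachable from X0, so its rules don't affect L(X0).) Each reachable nonterminal has at most one production per leading terminal, and all productions are right-linear; the derivation is determined token-by-token.

Unambiguous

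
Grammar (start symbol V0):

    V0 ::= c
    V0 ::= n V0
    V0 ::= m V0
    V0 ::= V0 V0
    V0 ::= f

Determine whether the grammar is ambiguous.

Witness: c c c

Derivation 1: V0 ⇒ V0 V0 ⇒ c V0 ⇒ c V0 V0 ⇒ c c V0 ⇒ c c c
Derivation 2: V0 ⇒ V0 V0 ⇒ V0 V0 V0 ⇒ c V0 V0 ⇒ c c V0 ⇒ c c c

Two distinct leftmost derivations for the same string.

Ambiguous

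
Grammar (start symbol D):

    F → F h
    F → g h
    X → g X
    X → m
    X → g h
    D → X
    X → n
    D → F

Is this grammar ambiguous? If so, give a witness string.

Ambiguous

Witness: g h

Derivation 1: D ⇒ X ⇒ g h
Derivation 2: D ⇒ F ⇒ g h

Two distinct leftmost derivations for the same string.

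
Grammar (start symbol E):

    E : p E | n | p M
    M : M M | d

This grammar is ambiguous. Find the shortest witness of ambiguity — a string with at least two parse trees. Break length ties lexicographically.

length 1: no string has ≥2 trees
length 2: no string has ≥2 trees
length 3: no string has ≥2 trees
length 4: p d d d has 2 parse trees

Two derivations of p d d d:
  E ⇒ p M ⇒ p M M ⇒ p M M M ⇒ p d M M ⇒ p d d M ⇒ p d d d
  E ⇒ p M ⇒ p M M ⇒ p d M ⇒ p d M M ⇒ p d d M ⇒ p d d d

p d d d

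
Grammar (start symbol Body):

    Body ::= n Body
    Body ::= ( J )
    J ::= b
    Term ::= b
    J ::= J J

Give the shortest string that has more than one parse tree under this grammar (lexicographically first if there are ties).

length 3: no string has ≥2 trees
length 4: no string has ≥2 trees
length 5: ( b b b ) has 2 parse trees

Two derivations of ( b b b ):
  Body ⇒ ( J ) ⇒ ( J J ) ⇒ ( b J ) ⇒ ( b J J ) ⇒ ( b b J ) ⇒ ( b b b )
  Body ⇒ ( J ) ⇒ ( J J ) ⇒ ( J J J ) ⇒ ( b J J ) ⇒ ( b b J ) ⇒ ( b b b )

( b b b )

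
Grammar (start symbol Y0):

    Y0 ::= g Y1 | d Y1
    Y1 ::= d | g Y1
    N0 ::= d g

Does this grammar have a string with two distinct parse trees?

(N0 is unreachable from Y0, so its rules don't affect L(Y0).) Each reachable nonterminal has at most one production per leading terminal, and all productions are right-linear; the derivation is determined token-by-token.

Unambiguous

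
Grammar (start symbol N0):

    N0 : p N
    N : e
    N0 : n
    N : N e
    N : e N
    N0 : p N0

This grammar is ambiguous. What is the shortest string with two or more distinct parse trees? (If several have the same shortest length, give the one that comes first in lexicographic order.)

length 1: no string has ≥2 trees
length 2: no string has ≥2 trees
length 3: p e e has 2 parse trees

Two derivations of p e e:
  N0 ⇒ p N ⇒ p N e ⇒ p e e
  N0 ⇒ p N ⇒ p e N ⇒ p e e

p e e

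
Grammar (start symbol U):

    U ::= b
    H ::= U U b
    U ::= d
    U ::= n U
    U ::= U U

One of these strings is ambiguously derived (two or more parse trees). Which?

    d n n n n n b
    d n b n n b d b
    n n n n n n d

d n n n n n b: 1 tree
d n b n n b d b: 61 trees
n n n n n n d: 1 tree

d n b n n b d b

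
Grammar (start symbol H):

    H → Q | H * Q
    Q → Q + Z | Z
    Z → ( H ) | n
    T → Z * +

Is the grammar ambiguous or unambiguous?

Only H, Q, Z are reachable from H; ignoring the rest: The grammar is stratified — H handles '*' (left-recursive), Q handles '+', Z atoms. Each operator has a fixed associativity and precedence level, so every string has one parse.

Unambiguous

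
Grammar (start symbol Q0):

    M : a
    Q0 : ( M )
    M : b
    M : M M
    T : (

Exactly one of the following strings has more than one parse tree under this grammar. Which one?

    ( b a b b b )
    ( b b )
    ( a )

( b a b b b )

( b a b b b ): 14 trees
( b b ): 1 tree
( a ): 1 tree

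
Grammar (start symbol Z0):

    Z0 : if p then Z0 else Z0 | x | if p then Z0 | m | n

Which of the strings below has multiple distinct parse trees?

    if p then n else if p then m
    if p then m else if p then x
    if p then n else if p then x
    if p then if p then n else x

if p then if p then n else x

if p then n else if p then m: 1 tree
if p then m else if p then x: 1 tree
if p then n else if p then x: 1 tree
if p then if p then n else x: 2 trees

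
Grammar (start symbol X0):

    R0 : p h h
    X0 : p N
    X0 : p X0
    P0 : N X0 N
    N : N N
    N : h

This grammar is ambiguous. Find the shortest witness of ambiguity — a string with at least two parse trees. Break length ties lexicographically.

p h h h

length 2: no string has ≥2 trees
length 3: no string has ≥2 trees
length 4: p h h h has 2 parse trees

Two derivations of p h h h:
  X0 ⇒ p N ⇒ p N N ⇒ p N N N ⇒ p h N N ⇒ p h h N ⇒ p h h h
  X0 ⇒ p N ⇒ p N N ⇒ p h N ⇒ p h N N ⇒ p h h N ⇒ p h h h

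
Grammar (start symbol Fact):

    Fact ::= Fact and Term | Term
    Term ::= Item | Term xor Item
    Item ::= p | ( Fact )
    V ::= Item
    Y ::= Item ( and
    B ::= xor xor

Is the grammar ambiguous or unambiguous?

Unambiguous

(V, Y, B are unreachable from Fact, so their rules don't affect L(Fact).) This is a standard precedence ladder (Fact over Term over Item), with each level left-recursive on its own operator ('and' at Fact, 'xor' at Term). That structure is LR(1), hence unambiguous.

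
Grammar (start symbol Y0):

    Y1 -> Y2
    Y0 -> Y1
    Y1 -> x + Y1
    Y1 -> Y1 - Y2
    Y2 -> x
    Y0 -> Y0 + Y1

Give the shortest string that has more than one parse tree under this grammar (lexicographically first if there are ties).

x + x

length 1: no string has ≥2 trees
length 3: x + x has 2 parse trees

Two derivations of x + x:
  Y0 ⇒ Y1 ⇒ x + Y1 ⇒ x + Y2 ⇒ x + x
  Y0 ⇒ Y0 + Y1 ⇒ Y1 + Y1 ⇒ Y2 + Y1 ⇒ x + Y1 ⇒ x + Y2 ⇒ x + x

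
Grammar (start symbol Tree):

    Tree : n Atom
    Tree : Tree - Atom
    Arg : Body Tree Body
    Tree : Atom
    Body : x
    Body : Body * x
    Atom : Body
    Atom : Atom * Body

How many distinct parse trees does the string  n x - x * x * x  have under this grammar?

4

Parse trees for n x - x * x * x:
  [Tree [Tree n [Atom [Body x]]] - [Atom [Body [Body [Body x] * x] * x]]]
  [Tree [Tree n [Atom [Body x]]] - [Atom [Atom [Body x]] * [Body [Body x] * x]]]
  [Tree [Tree n [Atom [Body x]]] - [Atom [Atom [Body [Body x] * x]] * [Body x]]]
  [Tree [Tree n [Atom [Body x]]] - [Atom [Atom [Atom [Body x]] * [Body x]] * [Body x]]]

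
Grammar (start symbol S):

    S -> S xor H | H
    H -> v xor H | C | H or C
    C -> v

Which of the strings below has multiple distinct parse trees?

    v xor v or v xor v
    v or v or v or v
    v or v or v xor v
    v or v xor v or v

v xor v or v xor v

v xor v or v xor v: 3 trees
v or v or v or v: 1 tree
v or v or v xor v: 1 tree
v or v xor v or v: 1 tree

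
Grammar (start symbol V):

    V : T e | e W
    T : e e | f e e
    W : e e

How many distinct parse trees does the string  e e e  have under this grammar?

Parse trees for e e e:
  [V [T e e] e]
  [V e [W e e]]

2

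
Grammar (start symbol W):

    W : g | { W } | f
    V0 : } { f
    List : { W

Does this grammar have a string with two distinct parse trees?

Unambiguous

Only W is reachable from W; ignoring the rest: L(W) is { openⁿ atom closeⁿ : n ≥ 0 }. The bracket depth fixes n, and the derivation is forced at every step.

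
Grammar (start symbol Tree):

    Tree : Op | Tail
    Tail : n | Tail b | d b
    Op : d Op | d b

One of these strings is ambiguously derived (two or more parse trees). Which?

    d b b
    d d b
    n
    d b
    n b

d b

d b b: 1 tree
d d b: 1 tree
n: 1 tree
d b: 2 trees
n b: 1 tree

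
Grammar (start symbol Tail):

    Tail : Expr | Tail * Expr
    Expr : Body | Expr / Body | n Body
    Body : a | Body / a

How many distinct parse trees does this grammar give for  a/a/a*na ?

4

Parse trees for a/a/a*na:
  [Tail [Tail [Expr [Body [Body [Body a] / a] / a]]] * [Expr n [Body a]]]
  [Tail [Tail [Expr [Expr [Body a]] / [Body [Body a] / a]]] * [Expr n [Body a]]]
  [Tail [Tail [Expr [Expr [Body [Body a] / a]] / [Body a]]] * [Expr n [Body a]]]
  [Tail [Tail [Expr [Expr [Expr [Body a]] / [Body a]] / [Body a]]] * [Expr n [Body a]]]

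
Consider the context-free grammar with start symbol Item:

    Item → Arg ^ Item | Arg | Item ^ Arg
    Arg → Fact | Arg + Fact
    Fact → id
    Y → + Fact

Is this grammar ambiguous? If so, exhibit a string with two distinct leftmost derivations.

Witness: id ^ id

Derivation 1: Item ⇒ Arg ^ Item ⇒ Fact ^ Item ⇒ id ^ Item ⇒ id ^ Arg ⇒ id ^ Fact ⇒ id ^ id
Derivation 2: Item ⇒ Item ^ Arg ⇒ Arg ^ Arg ⇒ Fact ^ Arg ⇒ id ^ Arg ⇒ id ^ Fact ⇒ id ^ id

Two distinct leftmost derivations for the same string.

Ambiguous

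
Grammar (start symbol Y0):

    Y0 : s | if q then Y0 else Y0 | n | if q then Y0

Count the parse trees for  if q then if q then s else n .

Parse trees for if q then if q then s else n:
  [Y0 if q then [Y0 if q then [Y0 s]] else [Y0 n]]
  [Y0 if q then [Y0 if q then [Y0 s] else [Y0 n]]]

2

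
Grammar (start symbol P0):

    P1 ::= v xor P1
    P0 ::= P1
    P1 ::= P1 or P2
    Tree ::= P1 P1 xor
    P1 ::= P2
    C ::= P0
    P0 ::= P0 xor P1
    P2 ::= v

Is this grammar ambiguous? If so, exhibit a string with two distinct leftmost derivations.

Ambiguous

Witness: v xor v

Derivation 1: P0 ⇒ P1 ⇒ v xor P1 ⇒ v xor P2 ⇒ v xor v
Derivation 2: P0 ⇒ P0 xor P1 ⇒ P1 xor P1 ⇒ P2 xor P1 ⇒ v xor P1 ⇒ v xor P2 ⇒ v xor v

Two distinct leftmost derivations for the same string.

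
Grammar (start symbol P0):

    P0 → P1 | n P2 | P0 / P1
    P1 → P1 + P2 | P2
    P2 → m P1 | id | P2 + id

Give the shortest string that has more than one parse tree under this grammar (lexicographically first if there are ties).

length 1: no string has ≥2 trees
length 2: no string has ≥2 trees
length 3: id + id has 2 parse trees

Two derivations of id + id:
  P0 ⇒ P1 ⇒ P1 + P2 ⇒ P2 + P2 ⇒ id + P2 ⇒ id + id
  P0 ⇒ P1 ⇒ P2 ⇒ P2 + id ⇒ id + id

id + id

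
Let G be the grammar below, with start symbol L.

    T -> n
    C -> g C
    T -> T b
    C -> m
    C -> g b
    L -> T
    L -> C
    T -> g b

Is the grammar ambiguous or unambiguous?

Ambiguous

Witness: g b

Derivation 1: L ⇒ T ⇒ g b
Derivation 2: L ⇒ C ⇒ g b

Two distinct leftmost derivations for the same string.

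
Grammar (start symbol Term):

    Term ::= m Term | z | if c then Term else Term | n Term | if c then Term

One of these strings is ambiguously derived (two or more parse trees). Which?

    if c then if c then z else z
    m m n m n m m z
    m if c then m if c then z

if c then if c then z else z

if c then if c then z else z: 2 trees
m m n m n m m z: 1 tree
m if c then m if c then z: 1 tree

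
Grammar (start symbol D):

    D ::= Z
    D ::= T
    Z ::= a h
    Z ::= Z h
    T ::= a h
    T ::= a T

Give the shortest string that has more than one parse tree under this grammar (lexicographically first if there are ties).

length 2: a h has 2 parse trees

Two derivations of a h:
  D ⇒ Z ⇒ a h
  D ⇒ T ⇒ a h

a h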